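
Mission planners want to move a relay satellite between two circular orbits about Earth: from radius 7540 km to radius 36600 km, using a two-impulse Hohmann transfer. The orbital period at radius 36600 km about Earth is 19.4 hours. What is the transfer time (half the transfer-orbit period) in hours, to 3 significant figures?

t = 4.54 hours

From Kepler's third law T² = 4π²r³/μ at r = 36600 km, T = 19.4 hours = 19.4 × 3600 s = 69840 s: μ = 4π²r³/T² = 3.96821×10^5 km³/s².
Transfer-ellipse semi-major axis a_t = (r₁ + r₂)/2 = (7540 + 36600)/2 = 22070 km.
Half the transfer-orbit period gives t = π√(a_t³/μ) = 16350 s.
Converting: 16350 s ÷ 3600 s/hour = 4.54 hours.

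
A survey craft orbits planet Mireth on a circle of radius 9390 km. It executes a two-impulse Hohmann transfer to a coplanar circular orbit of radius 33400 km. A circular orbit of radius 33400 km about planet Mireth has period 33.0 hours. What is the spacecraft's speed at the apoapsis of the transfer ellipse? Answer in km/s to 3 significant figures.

v = 1.17 km/s

From Kepler's third law T² = 4π²r³/μ at r = 33400 km, T = 33.0 hours = 33.0 × 3600 s = 1.188×10^5 s: μ = 4π²r³/T² = 1.04224×10^5 km³/s².
The Hohmann ellipse has a_t = (r₁ + r₂)/2 = 21395 km.
The apoapsis of the transfer ellipse is at r = 33400 km.
Vis-viva: v = √[μ(2/r − 1/a_t)] = √[1.04224×10^5 × (2/33400 − 1/21395)] = 1.170 km/s.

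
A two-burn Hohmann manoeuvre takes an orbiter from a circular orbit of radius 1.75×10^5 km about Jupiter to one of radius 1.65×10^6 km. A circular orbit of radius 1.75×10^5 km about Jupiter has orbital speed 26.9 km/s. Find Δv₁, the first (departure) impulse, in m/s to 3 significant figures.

From the circular-orbit relation v² = μ/r at r = 1.75×10^5 km: μ = v²r = (26.9)² × 1.75×10^5 = 1.26632×10^8 km³/s².
Semi-major axis of the transfer orbit: a_t = (1.750×10^5 + 1.650×10^6)/2 = 9.125×10^5 km.
On the circular orbit at r = 1.750×10^5 km, v_c = √(μ/r) = 26.900 km/s.
Vis-viva on the transfer ellipse at r = 1.750×10^5 km gives v_t = √[μ(2/r − 1/a_t)] = 36.172 km/s.
Δv₁ = |v_t − v_c| = |36.172 − 26.900| = 9.272 km/s.

Δv₁ = 9270 m/s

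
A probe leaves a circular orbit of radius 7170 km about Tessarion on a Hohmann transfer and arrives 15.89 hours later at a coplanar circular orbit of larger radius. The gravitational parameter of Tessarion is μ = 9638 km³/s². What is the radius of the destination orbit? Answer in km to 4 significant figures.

Transfer time t = 15.89 hours = 57204 s, and t = π√(a_t³/μ).
So a_t = (μ t²/π²)^(1/3) = (9638 × (57204)² / π²)^(1/3) = 14729 km.
Since a_t = (r₁ + r₂)/2, r₂ = 2a_t − r₁ = 2×14729 − 7170 = 22288 km.

r₂ = 22290 km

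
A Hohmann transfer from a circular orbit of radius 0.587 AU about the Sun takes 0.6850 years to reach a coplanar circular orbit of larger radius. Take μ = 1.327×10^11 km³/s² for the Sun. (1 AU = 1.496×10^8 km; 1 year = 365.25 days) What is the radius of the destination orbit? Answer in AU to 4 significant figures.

In km: r₁ = 0.587 × 1.496×10^8 = 8.78152×10^7 km.
Transfer time t = 0.6850 years × 365.25 × 86400 s = 2.1616956×10^7 s, and t = π√(a_t³/μ).
So a_t = (μ t²/π²)^(1/3) = (1.327×10^11 × (2.1616956×10^7)² / π²)^(1/3) = 1.8452×10^8 km.
Since a_t = (r₁ + r₂)/2, r₂ = 2a_t − r₁ = 2×1.8452×10^8 − 8.78152×10^7 = 2.812248×10^8 km.
In AU: r₂ = 2.812248×10^8 / 1.496×10^8 = 1.880 AU.

r₂ = 1.880 AU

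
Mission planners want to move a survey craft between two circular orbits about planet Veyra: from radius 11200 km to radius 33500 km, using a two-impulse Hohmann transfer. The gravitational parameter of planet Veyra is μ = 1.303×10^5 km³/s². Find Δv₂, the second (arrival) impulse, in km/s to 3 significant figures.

The Hohmann ellipse has a_t = (r₁ + r₂)/2 = 22350 km.
On the circular orbit at r = 33500 km, v_c = √(μ/r) = 1.9722 km/s.
Transfer-orbit speed at the same r (vis-viva, a = a_t): v_t = √[μ(2/r − 1/a_t)] = 1.3961 km/s.
Δv₂ = |v_t − v_c| = |1.3961 − 1.9722| = 0.5761 km/s.

Δv₂ = 0.576 km/s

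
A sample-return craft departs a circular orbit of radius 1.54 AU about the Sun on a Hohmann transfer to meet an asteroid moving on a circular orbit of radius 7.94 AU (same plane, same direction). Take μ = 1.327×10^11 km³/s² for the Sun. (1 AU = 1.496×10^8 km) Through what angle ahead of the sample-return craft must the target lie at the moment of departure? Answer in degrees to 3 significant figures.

φ = 97.0°

In km: r₁ = 1.54 × 1.496×10^8 = 2.30384×10^8 km; r₂ = 7.94 × 1.496×10^8 = 1.187824×10^9 km.
Transfer-ellipse semi-major axis a_t = (r₁ + r₂)/2 = (2.30384×10^8 + 1.187824×10^9)/2 = 7.09104×10^8 km.
The half-period of the transfer ellipse is t = π√(a_t³/μ) = 1.6285×10^8 s.
Target angular speed ω₂ = √(μ/r₂³) = 8.8983×10^-9 rad/s.
Angle swept by the target during transfer: ω₂·t = 1.4491 rad = 83.03°.
Arrival is 180° from departure on the ellipse, so φ = 180° − 83.03° = 97.0°.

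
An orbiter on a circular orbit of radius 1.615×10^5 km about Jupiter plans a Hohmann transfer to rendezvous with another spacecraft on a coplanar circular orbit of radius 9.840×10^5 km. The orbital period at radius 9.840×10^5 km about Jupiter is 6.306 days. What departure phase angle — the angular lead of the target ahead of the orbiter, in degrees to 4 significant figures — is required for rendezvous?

φ = 100.1°

From Kepler's third law T² = 4π²r³/μ at r = 9.840×10^5 km, T = 6.306 days = 6.306 × 86400 s = 5.448384×10^5 s: μ = 4π²r³/T² = 1.26710×10^8 km³/s².
The Hohmann ellipse has a_t = (r₁ + r₂)/2 = 5.7275×10^5 km.
The half-period of the transfer ellipse is t = π√(a_t³/μ) = 1.210×10^5 s.
Target angular speed ω₂ = √(μ/r₂³) = 1.153×10^-5 rad/s.
Angle swept by the target during transfer: ω₂·t = 1.395 rad = 79.93°.
Arrival is 180° from departure on the ellipse, so φ = 180° − 79.93° = 100.1°.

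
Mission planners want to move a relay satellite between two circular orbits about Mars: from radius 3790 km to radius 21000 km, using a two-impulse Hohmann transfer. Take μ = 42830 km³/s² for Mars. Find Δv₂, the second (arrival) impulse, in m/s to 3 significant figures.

Δv₂ = 638 m/s

The Hohmann ellipse has a_t = (r₁ + r₂)/2 = 12395 km.
On the circular orbit at r = 21000 km, v_c = √(μ/r) = 1.4281 km/s.
Vis-viva on the transfer ellipse at r = 21000 km gives v_t = √[μ(2/r − 1/a_t)] = 0.78970 km/s.
Δv₂ = |v_t − v_c| = |0.78970 − 1.4281| = 0.6384 km/s.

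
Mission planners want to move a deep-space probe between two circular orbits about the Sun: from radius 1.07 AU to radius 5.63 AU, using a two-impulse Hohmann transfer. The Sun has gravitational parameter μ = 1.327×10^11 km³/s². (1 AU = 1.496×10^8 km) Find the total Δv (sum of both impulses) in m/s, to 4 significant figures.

Δv = 13990 m/s

In km: r₁ = 1.07 × 1.496×10^8 = 1.60072×10^8 km; r₂ = 5.63 × 1.496×10^8 = 8.42248×10^8 km.
The Hohmann ellipse has a_t = (r₁ + r₂)/2 = 5.0116×10^8 km.
Circular speed at r₁: v₁ = √(μ/r₁) = √(1.327×10^11/1.60072×10^8) = 28.7924 km/s.
Transfer-orbit speed at r₁ (vis-viva equation): v_p = √[μ(2/r₁ − 1/a_t)] = 37.3258 km/s.
First burn Δv₁ = |v_p − v₁| = 8.533 km/s.
At r₂, v₂ = √(μ/r₂) = 12.552 km/s.
Transfer-orbit speed at r₂: v_a = √[μ(2/r₂ − 1/a_t)] = 7.0939 km/s.
Second burn Δv₂ = |v₂ − v_a| = 5.458 km/s.
Total Δv = Δv₁ + Δv₂ = 13.99 km/s.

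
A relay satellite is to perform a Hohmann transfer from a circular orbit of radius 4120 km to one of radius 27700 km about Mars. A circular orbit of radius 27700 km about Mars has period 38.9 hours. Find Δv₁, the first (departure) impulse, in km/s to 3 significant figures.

From Kepler's third law T² = 4π²r³/μ at r = 27700 km, T = 38.9 hours = 38.9 × 3600 s = 1.4004×10^5 s: μ = 4π²r³/T² = 42785.3 km³/s².
Transfer-ellipse semi-major axis a_t = (r₁ + r₂)/2 = (4120 + 27700)/2 = 15910 km.
On the circular orbit at r = 4120 km, v_c = √(μ/r) = 3.2225 km/s.
Transfer-orbit speed at the same r (vis-viva, a = a_t): v_t = √[μ(2/r − 1/a_t)] = 4.2521 km/s.
Δv₁ = |v_t − v_c| = |4.2521 − 3.2225| = 1.030 km/s.

Δv₁ = 1.03 km/s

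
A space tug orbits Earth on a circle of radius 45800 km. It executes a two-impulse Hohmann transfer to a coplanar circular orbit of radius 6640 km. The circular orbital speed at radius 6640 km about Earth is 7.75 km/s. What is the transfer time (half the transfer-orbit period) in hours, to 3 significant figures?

From the circular-orbit relation v² = μ/r at r = 6640 km: μ = v²r = (7.75)² × 6640 = 3.98815×10^5 km³/s².
The Hohmann ellipse has a_t = (r₁ + r₂)/2 = 26220 km.
By Kepler's third law the transfer-orbit period is T = 2π√(a_t³/μ), so t = T/2 = 21120 s.
Converting: 21120 s ÷ 3600 s/hour = 5.87 hours.

t = 5.87 hours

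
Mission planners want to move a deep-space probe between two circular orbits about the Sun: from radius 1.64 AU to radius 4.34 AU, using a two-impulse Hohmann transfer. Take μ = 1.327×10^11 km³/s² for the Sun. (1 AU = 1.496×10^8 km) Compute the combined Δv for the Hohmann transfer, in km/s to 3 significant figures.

Δv = 8.47 km/s

In km: r₁ = 1.64 × 1.496×10^8 = 2.45344×10^8 km; r₂ = 4.34 × 1.496×10^8 = 6.49264×10^8 km.
Transfer-ellipse semi-major axis a_t = (r₁ + r₂)/2 = (2.45344×10^8 + 6.49264×10^8)/2 = 4.47304×10^8 km.
Circular speed at r₁: v₁ = √(μ/r₁) = √(1.327×10^11/2.45344×10^8) = 23.2567 km/s.
Transfer-orbit speed at r₁ (vis-viva equation): v_p = √[μ(2/r₁ − 1/a_t)] = 28.0193 km/s.
First burn Δv₁ = |v_p − v₁| = 4.763 km/s.
Circular speed at r₂: v₂ = √(μ/r₂) = 14.296 km/s.
Transfer-orbit speed at r₂: v_a = √[μ(2/r₂ − 1/a_t)] = 10.588 km/s.
Second burn Δv₂ = |v₂ − v_a| = 3.708 km/s.
Δv = Δv₁ + Δv₂ = 4.763 + 3.708 = 8.471 km/s.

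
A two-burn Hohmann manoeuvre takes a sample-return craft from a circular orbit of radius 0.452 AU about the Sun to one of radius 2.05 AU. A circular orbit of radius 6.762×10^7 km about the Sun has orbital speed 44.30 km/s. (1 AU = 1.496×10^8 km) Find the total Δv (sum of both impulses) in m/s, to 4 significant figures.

From the circular-orbit relation v² = μ/r at r = 6.762×10^7 km: μ = v²r = (44.30)² × 6.762×10^7 = 1.32704×10^11 km³/s².
In km: r₁ = 0.452 × 1.496×10^8 = 6.76192×10^7 km; r₂ = 2.05 × 1.496×10^8 = 3.0668×10^8 km.
The Hohmann ellipse has a_t = (r₁ + r₂)/2 = 1.871496×10^8 km.
At r₁ the circular-orbit speed is v₁ = √(μ/r₁) = 44.30 km/s.
Transfer-orbit speed at r₁ (v² = μ(2/r − 1/a)): v_p = √[μ(2/r₁ − 1/a_t)] = 56.71 km/s.
First burn Δv₁ = |v_p − v₁| = 12.41 km/s.
Circular speed at r₂: v₂ = √(μ/r₂) = 20.802 km/s.
Transfer-orbit speed at r₂: v_a = √[μ(2/r₂ − 1/a_t)] = 12.504 km/s.
Second burn Δv₂ = |v₂ − v_a| = 8.298 km/s.
Total Δv = Δv₁ + Δv₂ = 20.71 km/s.

Δv = 20710 m/s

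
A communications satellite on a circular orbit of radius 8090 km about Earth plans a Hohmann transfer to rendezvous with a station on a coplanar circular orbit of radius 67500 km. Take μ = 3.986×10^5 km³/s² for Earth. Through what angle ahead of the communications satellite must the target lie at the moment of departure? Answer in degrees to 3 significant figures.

Transfer-ellipse semi-major axis a_t = (r₁ + r₂)/2 = (8090 + 67500)/2 = 37795 km.
Transfer time t = π√(a_t³/μ) = 36562 s.
The target's mean motion on its circular orbit is ω₂ = √(μ/r₂³) = 3.6001×10^-5 rad/s.
Angle swept by the target during transfer: ω₂·t = 1.3163 rad = 75.42°.
Arrival is 180° from departure on the ellipse, so φ = 180° − 75.42° = 105°.

φ = 105°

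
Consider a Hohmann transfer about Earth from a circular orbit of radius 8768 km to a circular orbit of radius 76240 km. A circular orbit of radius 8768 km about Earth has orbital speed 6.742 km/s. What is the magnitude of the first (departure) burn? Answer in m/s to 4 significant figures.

Δv₁ = 2288 m/s

From the circular-orbit relation v² = μ/r at r = 8768 km: μ = v²r = (6.742)² × 8768 = 3.98546×10^5 km³/s².
Transfer-ellipse semi-major axis a_t = (r₁ + r₂)/2 = (8768 + 76240)/2 = 42504 km.
On the circular orbit at r = 8768 km, v_c = √(μ/r) = 6.742 km/s.
Transfer-orbit speed at the same r (vis-viva, a = a_t): v_t = √[μ(2/r − 1/a_t)] = 9.030 km/s.
Δv₁ = |v_t − v_c| = |9.030 − 6.742| = 2.288 km/s.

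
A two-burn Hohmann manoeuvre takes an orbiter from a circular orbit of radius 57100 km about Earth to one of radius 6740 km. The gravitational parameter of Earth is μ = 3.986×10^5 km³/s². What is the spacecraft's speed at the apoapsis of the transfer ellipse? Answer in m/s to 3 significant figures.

The Hohmann ellipse has a_t = (r₁ + r₂)/2 = 31920 km.
The apoapsis of the transfer ellipse is at r = 57100 km.
Vis-viva: v = √[μ(2/r − 1/a_t)] = √[3.986×10^5 × (2/57100 − 1/31920)] = 1.214 km/s.

v = 1210 m/s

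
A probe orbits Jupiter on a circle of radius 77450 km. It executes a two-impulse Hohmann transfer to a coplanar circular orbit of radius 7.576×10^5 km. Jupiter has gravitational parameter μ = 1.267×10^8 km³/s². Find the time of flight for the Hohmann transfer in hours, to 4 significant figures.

t = 20.92 hours

Semi-major axis of the transfer orbit: a_t = (77450 + 7.576×10^5)/2 = 4.17525×10^5 km.
Transfer time t = π√(a_t³/μ) = π√((4.17525×10^5)³ / 1.267×10^8) = 75300 s.
Converting: 75300 s ÷ 3600 s/hour = 20.92 hours.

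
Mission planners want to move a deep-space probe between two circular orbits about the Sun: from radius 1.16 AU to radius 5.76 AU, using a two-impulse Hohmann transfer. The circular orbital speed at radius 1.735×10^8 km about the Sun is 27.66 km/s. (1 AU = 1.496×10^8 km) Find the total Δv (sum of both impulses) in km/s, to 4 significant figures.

Δv = 13.25 km/s

From the circular-orbit relation v² = μ/r at r = 1.735×10^8 km: μ = v²r = (27.66)² × 1.735×10^8 = 1.32741×10^11 km³/s².
In km: r₁ = 1.16 × 1.496×10^8 = 1.73536×10^8 km; r₂ = 5.76 × 1.496×10^8 = 8.61696×10^8 km.
The Hohmann ellipse has a_t = (r₁ + r₂)/2 = 5.17616×10^8 km.
Circular speed at r₁: v₁ = √(μ/r₁) = √(1.32741×10^11/1.73536×10^8) = 27.65713 km/s.
Transfer-orbit speed at r₁ (vis-viva equation): v_p = √[μ(2/r₁ − 1/a_t)] = 35.68456 km/s.
First burn Δv₁ = |v_p − v₁| = 8.027 km/s.
At r₂, v₂ = √(μ/r₂) = 12.4115 km/s.
Transfer-orbit speed at r₂: v_a = √[μ(2/r₂ − 1/a_t)] = 7.18647 km/s.
Second burn Δv₂ = |v₂ − v_a| = 5.225 km/s.
Total Δv = Δv₁ + Δv₂ = 13.25 km/s.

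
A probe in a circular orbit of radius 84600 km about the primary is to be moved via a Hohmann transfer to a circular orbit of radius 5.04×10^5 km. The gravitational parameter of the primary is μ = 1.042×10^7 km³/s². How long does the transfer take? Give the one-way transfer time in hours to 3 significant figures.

Transfer-ellipse semi-major axis a_t = (r₁ + r₂)/2 = (84600 + 5.040×10^5)/2 = 2.943×10^5 km.
By Kepler's third law the transfer-orbit period is T = 2π√(a_t³/μ), so t = T/2 = 1.554×10^5 s.
Converting: 1.554×10^5 s ÷ 3600 s/hour = 43.2 hours.

t = 43.2 hours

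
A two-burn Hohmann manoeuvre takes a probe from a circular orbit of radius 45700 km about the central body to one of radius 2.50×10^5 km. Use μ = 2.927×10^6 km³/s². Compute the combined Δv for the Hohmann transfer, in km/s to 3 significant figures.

The Hohmann ellipse has a_t = (r₁ + r₂)/2 = 1.4785×10^5 km.
At r₁ the circular-orbit speed is v₁ = √(μ/r₁) = 8.0030 km/s.
Transfer-orbit speed at r₁ (vis-viva): v_p = √[μ(2/r₁ − 1/a_t)] = 10.407 km/s.
First burn Δv₁ = |v_p − v₁| = 2.404 km/s.
Circular speed at r₂: v₂ = √(μ/r₂) = 3.4217 km/s.
Transfer-orbit speed at r₂: v_a = √[μ(2/r₂ − 1/a_t)] = 1.9023 km/s.
Second burn Δv₂ = |v₂ − v_a| = 1.519 km/s.
Δv = Δv₁ + Δv₂ = 2.404 + 1.519 = 3.923 km/s.

Δv = 3.92 km/s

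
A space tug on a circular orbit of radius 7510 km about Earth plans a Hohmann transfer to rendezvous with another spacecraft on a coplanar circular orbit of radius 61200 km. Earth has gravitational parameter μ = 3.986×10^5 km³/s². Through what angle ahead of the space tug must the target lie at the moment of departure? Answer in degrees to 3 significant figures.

Semi-major axis of the transfer orbit: a_t = (7510 + 61200)/2 = 34355 km.
The half-period of the transfer ellipse is t = π√(a_t³/μ) = 31685.9 s.
The target's mean motion on its circular orbit is ω₂ = √(μ/r₂³) = 4.17005×10^-5 rad/s.
Angle swept by the target during transfer: ω₂·t = 1.32132 rad = 75.71°.
The space tug traverses 180° on the transfer ellipse, so the target must lead by 180° − 75.71° = 104°.

φ = 104°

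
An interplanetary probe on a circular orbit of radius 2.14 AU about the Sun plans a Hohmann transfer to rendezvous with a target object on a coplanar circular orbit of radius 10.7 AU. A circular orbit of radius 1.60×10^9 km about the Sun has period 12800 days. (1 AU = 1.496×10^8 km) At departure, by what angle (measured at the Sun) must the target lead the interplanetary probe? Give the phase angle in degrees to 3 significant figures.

From Kepler's third law T² = 4π²r³/μ at r = 1.60×10^9 km, T = 12800 days = 12800 × 86400 s = 1.10592×10^9 s: μ = 4π²r³/T² = 1.32212×10^11 km³/s².
In km: r₁ = 2.14 × 1.496×10^8 = 3.20144×10^8 km; r₂ = 10.7 × 1.496×10^8 = 1.60072×10^9 km.
The Hohmann ellipse has a_t = (r₁ + r₂)/2 = 9.60432×10^8 km.
Transfer time t = π√(a_t³/μ) = 2.5717×10^8 s.
Target angular speed ω₂ = √(μ/r₂³) = 5.6776×10^-9 rad/s.
Angle swept by the target during transfer: ω₂·t = 1.4601 rad = 83.66°.
The interplanetary probe traverses 180° on the transfer ellipse, so the target must lead by 180° − 83.66° = 96.3°.

φ = 96.3°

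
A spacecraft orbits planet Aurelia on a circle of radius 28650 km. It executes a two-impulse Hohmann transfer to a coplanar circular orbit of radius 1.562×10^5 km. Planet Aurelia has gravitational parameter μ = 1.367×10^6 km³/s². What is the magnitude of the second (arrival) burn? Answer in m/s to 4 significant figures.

Δv₂ = 1311 m/s

The Hohmann ellipse has a_t = (r₁ + r₂)/2 = 92425 km.
Circular speed at r = 1.562×10^5 km: v_c = √(μ/r) = 2.958 km/s.
Transfer-orbit speed at the same r (vis-viva, a = a_t): v_t = √[μ(2/r − 1/a_t)] = 1.647 km/s.
Δv₂ = |v_t − v_c| = |1.647 − 2.958| = 1.311 km/s.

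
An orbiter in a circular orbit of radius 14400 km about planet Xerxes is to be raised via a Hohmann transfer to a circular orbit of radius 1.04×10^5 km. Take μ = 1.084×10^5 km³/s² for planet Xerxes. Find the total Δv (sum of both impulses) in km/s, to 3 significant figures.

Transfer-ellipse semi-major axis a_t = (r₁ + r₂)/2 = (14400 + 1.040×10^5)/2 = 59200 km.
Circular speed at r₁: v₁ = √(μ/r₁) = √(1.084×10^5/14400) = 2.74368 km/s.
Transfer-orbit speed at r₁ (vis-viva equation): v_p = √[μ(2/r₁ − 1/a_t)] = 3.63655 km/s.
First burn Δv₁ = |v_p − v₁| = 0.8929 km/s.
At r₂, v₂ = √(μ/r₂) = 1.0209 km/s.
Transfer-orbit speed at r₂: v_a = √[μ(2/r₂ − 1/a_t)] = 0.50352 km/s.
Second burn Δv₂ = |v₂ − v_a| = 0.5174 km/s.
Δv = Δv₁ + Δv₂ = 0.8929 + 0.5174 = 1.410 km/s.

Δv = 1.41 km/s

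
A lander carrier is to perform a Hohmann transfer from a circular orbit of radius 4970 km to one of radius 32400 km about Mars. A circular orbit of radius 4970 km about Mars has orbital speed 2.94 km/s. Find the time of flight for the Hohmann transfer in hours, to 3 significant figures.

From the circular-orbit relation v² = μ/r at r = 4970 km: μ = v²r = (2.94)² × 4970 = 42958.7 km³/s².
The Hohmann ellipse has a_t = (r₁ + r₂)/2 = 18685 km.
By Kepler's third law the transfer-orbit period is T = 2π√(a_t³/μ), so t = T/2 = 38710 s.
Converting: 38710 s ÷ 3600 s/hour = 10.8 hours.

t = 10.8 hours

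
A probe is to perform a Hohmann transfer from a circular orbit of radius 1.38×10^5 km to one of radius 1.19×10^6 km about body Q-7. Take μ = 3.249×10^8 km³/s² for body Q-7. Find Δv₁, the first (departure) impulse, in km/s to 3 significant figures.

Δv₁ = 16.4 km/s

The Hohmann ellipse has a_t = (r₁ + r₂)/2 = 6.640×10^5 km.
On the circular orbit at r = 1.380×10^5 km, v_c = √(μ/r) = 48.52 km/s.
Vis-viva on the transfer ellipse at r = 1.380×10^5 km gives v_t = √[μ(2/r − 1/a_t)] = 64.96 km/s.
Δv₁ = |v_t − v_c| = |64.96 − 48.52| = 16.44 km/s.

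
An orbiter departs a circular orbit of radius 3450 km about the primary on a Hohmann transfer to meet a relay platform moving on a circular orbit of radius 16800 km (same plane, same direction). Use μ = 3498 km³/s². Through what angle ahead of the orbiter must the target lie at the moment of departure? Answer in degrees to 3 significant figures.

φ = 95.8°

The Hohmann ellipse has a_t = (r₁ + r₂)/2 = 10125 km.
The half-period of the transfer ellipse is t = π√(a_t³/μ) = 54120 s.
The target's mean motion on its circular orbit is ω₂ = √(μ/r₂³) = 2.716×10^-5 rad/s.
Angle swept by the target during transfer: ω₂·t = 1.470 rad = 84.22°.
Arrival is 180° from departure on the ellipse, so φ = 180° − 84.22° = 95.8°.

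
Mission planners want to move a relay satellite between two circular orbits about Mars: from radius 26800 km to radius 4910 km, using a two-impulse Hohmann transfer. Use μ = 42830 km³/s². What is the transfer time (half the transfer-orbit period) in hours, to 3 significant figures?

t = 8.42 hours

The Hohmann ellipse has a_t = (r₁ + r₂)/2 = 15855 km.
By Kepler's third law the transfer-orbit period is T = 2π√(a_t³/μ), so t = T/2 = 30310 s.
Converting: 30310 s ÷ 3600 s/hour = 8.42 hours.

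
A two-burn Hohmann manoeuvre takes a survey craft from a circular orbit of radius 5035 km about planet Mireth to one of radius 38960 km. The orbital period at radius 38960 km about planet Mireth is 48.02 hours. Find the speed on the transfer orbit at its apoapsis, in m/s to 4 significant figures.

From Kepler's third law T² = 4π²r³/μ at r = 38960 km, T = 48.02 hours = 48.02 × 3600 s = 1.72872×10^5 s: μ = 4π²r³/T² = 78120.9 km³/s².
Semi-major axis of the transfer orbit: a_t = (5035 + 38960)/2 = 21997.5 km.
At apoapsis, r = 38960 km.
From the vis-viva equation, v = √[μ(2/r − 1/a_t)] = 0.6775 km/s.

v = 677.5 m/s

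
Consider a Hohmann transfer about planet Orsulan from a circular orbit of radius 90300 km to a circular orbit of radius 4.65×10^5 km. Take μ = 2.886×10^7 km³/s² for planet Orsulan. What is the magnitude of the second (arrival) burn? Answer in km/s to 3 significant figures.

Δv₂ = 3.39 km/s

Transfer-ellipse semi-major axis a_t = (r₁ + r₂)/2 = (90300 + 4.650×10^5)/2 = 2.7765×10^5 km.
On the circular orbit at r = 4.650×10^5 km, v_c = √(μ/r) = 7.878 km/s.
Vis-viva on the transfer ellipse at r = 4.650×10^5 km gives v_t = √[μ(2/r − 1/a_t)] = 4.493 km/s.
Δv₂ = |v_t − v_c| = |4.493 − 7.878| = 3.385 km/s.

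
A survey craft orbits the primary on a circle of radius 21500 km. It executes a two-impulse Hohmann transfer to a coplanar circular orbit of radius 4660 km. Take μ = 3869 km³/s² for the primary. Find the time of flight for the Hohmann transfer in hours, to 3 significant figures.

t = 21.0 hours

The Hohmann ellipse has a_t = (r₁ + r₂)/2 = 13080 km.
Transfer time t = π√(a_t³/μ) = π√((13080)³ / 3869) = 75550 s.
Converting: 75550 s ÷ 3600 s/hour = 21.0 hours.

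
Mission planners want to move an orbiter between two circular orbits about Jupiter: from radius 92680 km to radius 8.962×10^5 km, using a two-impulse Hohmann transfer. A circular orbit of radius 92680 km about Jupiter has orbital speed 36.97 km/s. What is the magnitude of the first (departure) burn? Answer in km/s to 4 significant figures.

From the circular-orbit relation v² = μ/r at r = 92680 km: μ = v²r = (36.97)² × 92680 = 1.26673×10^8 km³/s².
Transfer-ellipse semi-major axis a_t = (r₁ + r₂)/2 = (92680 + 8.962×10^5)/2 = 4.9444×10^5 km.
On the circular orbit at r = 92680 km, v_c = √(μ/r) = 36.97 km/s.
Vis-viva on the transfer ellipse at r = 92680 km gives v_t = √[μ(2/r − 1/a_t)] = 49.77 km/s.
Δv₁ = |v_t − v_c| = |49.77 − 36.97| = 12.80 km/s.

Δv₁ = 12.80 km/s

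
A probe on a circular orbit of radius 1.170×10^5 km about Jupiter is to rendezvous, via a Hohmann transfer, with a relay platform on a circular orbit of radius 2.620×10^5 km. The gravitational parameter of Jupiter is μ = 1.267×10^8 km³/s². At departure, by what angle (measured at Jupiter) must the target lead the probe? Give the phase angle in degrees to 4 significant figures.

φ = 69.28°

Transfer-ellipse semi-major axis a_t = (r₁ + r₂)/2 = (1.170×10^5 + 2.620×10^5)/2 = 1.895×10^5 km.
The half-period of the transfer ellipse is t = π√(a_t³/μ) = 23024 s.
Target angular speed ω₂ = √(μ/r₂³) = 8.3934×10^-5 rad/s.
Angle swept by the target during transfer: ω₂·t = 1.9325 rad = 110.72°.
Arrival is 180° from departure on the ellipse, so φ = 180° − 110.72° = 69.28°.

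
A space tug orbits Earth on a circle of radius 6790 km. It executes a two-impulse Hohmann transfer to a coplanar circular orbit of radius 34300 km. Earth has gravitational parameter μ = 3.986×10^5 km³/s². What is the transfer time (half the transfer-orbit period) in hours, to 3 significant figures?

t = 4.07 hours

Transfer-ellipse semi-major axis a_t = (r₁ + r₂)/2 = (6790 + 34300)/2 = 20545 km.
By Kepler's third law the transfer-orbit period is T = 2π√(a_t³/μ), so t = T/2 = 14650 s.
Converting: 14650 s ÷ 3600 s/hour = 4.07 hours.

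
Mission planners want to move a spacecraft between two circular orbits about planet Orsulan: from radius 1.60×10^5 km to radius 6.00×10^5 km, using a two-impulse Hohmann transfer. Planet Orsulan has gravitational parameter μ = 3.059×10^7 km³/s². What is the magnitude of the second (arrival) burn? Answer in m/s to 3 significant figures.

The Hohmann ellipse has a_t = (r₁ + r₂)/2 = 3.800×10^5 km.
On the circular orbit at r = 6.000×10^5 km, v_c = √(μ/r) = 7.140 km/s.
Vis-viva on the transfer ellipse at r = 6.000×10^5 km gives v_t = √[μ(2/r − 1/a_t)] = 4.633 km/s.
Δv₂ = |v_t − v_c| = |4.633 − 7.140| = 2.507 km/s.

Δv₂ = 2510 m/s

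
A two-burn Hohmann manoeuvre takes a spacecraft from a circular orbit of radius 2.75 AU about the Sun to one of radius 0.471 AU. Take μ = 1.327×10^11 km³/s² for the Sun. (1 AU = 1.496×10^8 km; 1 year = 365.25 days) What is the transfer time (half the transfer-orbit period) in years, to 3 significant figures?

t = 1.02 years

In km: r₁ = 2.75 × 1.496×10^8 = 4.114×10^8 km; r₂ = 0.471 × 1.496×10^8 = 7.04616×10^7 km.
Semi-major axis of the transfer orbit: a_t = (4.114×10^8 + 7.04616×10^7)/2 = 2.409308×10^8 km.
Transfer time t = π√(a_t³/μ) = π√((2.409308×10^8)³ / 1.327×10^11) = 3.225×10^7 s.
Converting: 3.225×10^7 s ÷ 3.15576×10^7 s/year (365.25 × 86400) = 1.02 years.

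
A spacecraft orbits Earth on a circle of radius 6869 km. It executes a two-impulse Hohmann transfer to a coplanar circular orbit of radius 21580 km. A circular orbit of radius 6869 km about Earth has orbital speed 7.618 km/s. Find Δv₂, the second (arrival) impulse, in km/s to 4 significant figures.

From the circular-orbit relation v² = μ/r at r = 6869 km: μ = v²r = (7.618)² × 6869 = 3.98635×10^5 km³/s².
Semi-major axis of the transfer orbit: a_t = (6869 + 21580)/2 = 14224.5 km.
On the circular orbit at r = 21580 km, v_c = √(μ/r) = 4.298 km/s.
Transfer-orbit speed at the same r (vis-viva, a = a_t): v_t = √[μ(2/r − 1/a_t)] = 2.987 km/s.
Δv₂ = |v_t − v_c| = |2.987 − 4.298| = 1.311 km/s.

Δv₂ = 1.311 km/s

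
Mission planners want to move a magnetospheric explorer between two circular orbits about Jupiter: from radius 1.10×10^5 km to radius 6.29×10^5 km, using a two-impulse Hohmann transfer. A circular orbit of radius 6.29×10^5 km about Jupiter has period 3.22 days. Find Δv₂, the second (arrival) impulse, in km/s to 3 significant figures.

From Kepler's third law T² = 4π²r³/μ at r = 6.29×10^5 km, T = 3.22 days = 3.22 × 86400 s = 2.78208×10^5 s: μ = 4π²r³/T² = 1.26932×10^8 km³/s².
The Hohmann ellipse has a_t = (r₁ + r₂)/2 = 3.695×10^5 km.
Circular speed at r = 6.290×10^5 km: v_c = √(μ/r) = 14.206 km/s.
Vis-viva on the transfer ellipse at r = 6.290×10^5 km gives v_t = √[μ(2/r − 1/a_t)] = 7.7509 km/s.
Δv₂ = |v_t − v_c| = |7.7509 − 14.206| = 6.455 km/s.

Δv₂ = 6.45 km/s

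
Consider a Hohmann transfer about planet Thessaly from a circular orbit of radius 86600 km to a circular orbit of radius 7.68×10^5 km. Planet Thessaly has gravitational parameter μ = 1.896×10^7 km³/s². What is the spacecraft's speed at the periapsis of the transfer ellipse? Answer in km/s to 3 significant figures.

Transfer-ellipse semi-major axis a_t = (r₁ + r₂)/2 = (86600 + 7.680×10^5)/2 = 4.273×10^5 km.
At periapsis, r = 86600 km.
From the vis-viva equation, v = √[μ(2/r − 1/a_t)] = 19.84 km/s.

v = 19.8 km/s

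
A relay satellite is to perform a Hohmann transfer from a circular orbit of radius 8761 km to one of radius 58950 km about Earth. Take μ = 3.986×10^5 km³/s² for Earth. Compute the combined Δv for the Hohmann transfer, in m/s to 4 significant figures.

Δv = 3433 m/s

Transfer-ellipse semi-major axis a_t = (r₁ + r₂)/2 = (8761 + 58950)/2 = 33855.5 km.
Circular speed at r₁: v₁ = √(μ/r₁) = √(3.986×10^5/8761) = 6.7452 km/s.
On the transfer ellipse at r₁, vis-viva equation gives v_p = √[μ(2/r₁ − 1/a_t)] = 8.9006 km/s.
First burn Δv₁ = |v_p − v₁| = 2.155 km/s.
Circular speed at r₂: v₂ = √(μ/r₂) = 2.60032 km/s.
Transfer-orbit speed at r₂: v_a = √[μ(2/r₂ − 1/a_t)] = 1.32278 km/s.
Second burn Δv₂ = |v₂ − v_a| = 1.278 km/s.
Δv = Δv₁ + Δv₂ = 2.155 + 1.278 = 3.433 km/s.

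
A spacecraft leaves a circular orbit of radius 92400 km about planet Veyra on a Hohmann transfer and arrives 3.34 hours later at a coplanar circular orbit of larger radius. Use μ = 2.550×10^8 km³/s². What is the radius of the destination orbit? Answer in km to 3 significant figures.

Transfer time t = 3.34 hours = 12024 s, and t = π√(a_t³/μ).
So a_t = (μ t²/π²)^(1/3) = (2.550×10^8 × (12024)² / π²)^(1/3) = 1.5516×10^5 km.
Since a_t = (r₁ + r₂)/2, r₂ = 2a_t − r₁ = 2×1.5516×10^5 − 92400 = 2.1792×10^5 km.

r₂ = 2.18×10^5 km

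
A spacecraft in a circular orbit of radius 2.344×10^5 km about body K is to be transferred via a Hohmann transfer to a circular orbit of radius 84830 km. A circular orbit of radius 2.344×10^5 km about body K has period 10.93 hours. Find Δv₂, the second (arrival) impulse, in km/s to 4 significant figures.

From Kepler's third law T² = 4π²r³/μ at r = 2.344×10^5 km, T = 10.93 hours = 10.93 × 3600 s = 39348 s: μ = 4π²r³/T² = 3.28388×10^8 km³/s².
The Hohmann ellipse has a_t = (r₁ + r₂)/2 = 1.59615×10^5 km.
On the circular orbit at r = 84830 km, v_c = √(μ/r) = 62.22 km/s.
Transfer-orbit speed at the same r (vis-viva, a = a_t): v_t = √[μ(2/r − 1/a_t)] = 75.40 km/s.
Δv₂ = |v_t − v_c| = |75.40 − 62.22| = 13.18 km/s.

Δv₂ = 13.18 km/s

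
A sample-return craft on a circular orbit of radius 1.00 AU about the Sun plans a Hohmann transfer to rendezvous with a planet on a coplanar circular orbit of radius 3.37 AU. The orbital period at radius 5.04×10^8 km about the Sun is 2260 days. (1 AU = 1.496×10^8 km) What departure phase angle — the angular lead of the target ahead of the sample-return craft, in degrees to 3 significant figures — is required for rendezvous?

From Kepler's third law T² = 4π²r³/μ at r = 5.04×10^8 km, T = 2260 days = 2260 × 86400 s = 1.95264×10^8 s: μ = 4π²r³/T² = 1.32558×10^11 km³/s².
In km: r₁ = 1.00 × 1.496×10^8 = 1.496×10^8 km; r₂ = 3.37 × 1.496×10^8 = 5.04152×10^8 km.
Transfer-ellipse semi-major axis a_t = (r₁ + r₂)/2 = (1.496×10^8 + 5.04152×10^8)/2 = 3.26876×10^8 km.
The half-period of the transfer ellipse is t = π√(a_t³/μ) = 5.099×10^7 s.
Target angular speed ω₂ = √(μ/r₂³) = 3.216×10^-8 rad/s.
Angle swept by the target during transfer: ω₂·t = 1.640 rad = 93.97°.
The sample-return craft traverses 180° on the transfer ellipse, so the target must lead by 180° − 93.97° = 86.0°.

φ = 86.0°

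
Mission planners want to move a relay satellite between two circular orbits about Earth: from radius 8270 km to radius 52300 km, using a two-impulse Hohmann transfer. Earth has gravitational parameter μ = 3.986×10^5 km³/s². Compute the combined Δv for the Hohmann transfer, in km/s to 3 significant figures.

Δv = 3.50 km/s

Semi-major axis of the transfer orbit: a_t = (8270 + 52300)/2 = 30285 km.
At r₁ the circular-orbit speed is v₁ = √(μ/r₁) = 6.9425 km/s.
Transfer-orbit speed at r₁ (v² = μ(2/r − 1/a)): v_p = √[μ(2/r₁ − 1/a_t)] = 9.1233 km/s.
First burn Δv₁ = |v_p − v₁| = 2.181 km/s.
At r₂, v₂ = √(μ/r₂) = 2.761 km/s.
Transfer-orbit speed at r₂: v_a = √[μ(2/r₂ − 1/a_t)] = 1.443 km/s.
Second burn Δv₂ = |v₂ − v_a| = 1.318 km/s.
Total Δv = Δv₁ + Δv₂ = 3.499 km/s.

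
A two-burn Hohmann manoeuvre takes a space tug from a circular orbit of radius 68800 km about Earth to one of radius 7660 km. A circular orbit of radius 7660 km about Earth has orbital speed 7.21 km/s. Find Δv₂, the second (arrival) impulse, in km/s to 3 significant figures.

Δv₂ = 2.46 km/s

From the circular-orbit relation v² = μ/r at r = 7660 km: μ = v²r = (7.21)² × 7660 = 3.98198×10^5 km³/s².
Semi-major axis of the transfer orbit: a_t = (68800 + 7660)/2 = 38230 km.
Circular speed at r = 7660 km: v_c = √(μ/r) = 7.210 km/s.
Transfer-orbit speed at the same r (vis-viva, a = a_t): v_t = √[μ(2/r − 1/a_t)] = 9.672 km/s.
Δv₂ = |v_t − v_c| = |9.672 − 7.210| = 2.462 km/s.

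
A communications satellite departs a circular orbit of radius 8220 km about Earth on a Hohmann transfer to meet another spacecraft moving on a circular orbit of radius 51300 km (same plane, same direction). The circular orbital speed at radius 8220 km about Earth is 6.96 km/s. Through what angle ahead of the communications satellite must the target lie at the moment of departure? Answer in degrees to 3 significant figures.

φ = 100°

From the circular-orbit relation v² = μ/r at r = 8220 km: μ = v²r = (6.96)² × 8220 = 3.98190×10^5 km³/s².
The Hohmann ellipse has a_t = (r₁ + r₂)/2 = 29760 km.
Transfer time t = π√(a_t³/μ) = 25560 s.
The target's mean motion on its circular orbit is ω₂ = √(μ/r₂³) = 5.431×10^-5 rad/s.
Angle swept by the target during transfer: ω₂·t = 1.388 rad = 79.53°.
The communications satellite traverses 180° on the transfer ellipse, so the target must lead by 180° − 79.53° = 100°.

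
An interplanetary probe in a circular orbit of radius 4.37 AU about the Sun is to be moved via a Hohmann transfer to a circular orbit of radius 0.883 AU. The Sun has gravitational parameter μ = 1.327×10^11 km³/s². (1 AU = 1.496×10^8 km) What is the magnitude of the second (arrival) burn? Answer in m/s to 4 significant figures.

In km: r₁ = 4.37 × 1.496×10^8 = 6.53752×10^8 km; r₂ = 0.883 × 1.496×10^8 = 1.320968×10^8 km.
Semi-major axis of the transfer orbit: a_t = (6.53752×10^8 + 1.320968×10^8)/2 = 3.929244×10^8 km.
Circular speed at r = 1.320968×10^8 km: v_c = √(μ/r) = 31.695 km/s.
Transfer-orbit speed at the same r (vis-viva, a = a_t): v_t = √[μ(2/r − 1/a_t)] = 40.883 km/s.
Δv₂ = |v_t − v_c| = |40.883 − 31.695| = 9.188 km/s.

Δv₂ = 9188 m/s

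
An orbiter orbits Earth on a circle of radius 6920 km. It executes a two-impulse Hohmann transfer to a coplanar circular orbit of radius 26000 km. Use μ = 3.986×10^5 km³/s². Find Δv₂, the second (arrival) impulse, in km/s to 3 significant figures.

Δv₂ = 1.38 km/s

Semi-major axis of the transfer orbit: a_t = (6920 + 26000)/2 = 16460 km.
Circular speed at r = 26000 km: v_c = √(μ/r) = 3.9155 km/s.
Vis-viva on the transfer ellipse at r = 26000 km gives v_t = √[μ(2/r − 1/a_t)] = 2.5388 km/s.
Δv₂ = |v_t − v_c| = |2.5388 − 3.9155| = 1.377 km/s.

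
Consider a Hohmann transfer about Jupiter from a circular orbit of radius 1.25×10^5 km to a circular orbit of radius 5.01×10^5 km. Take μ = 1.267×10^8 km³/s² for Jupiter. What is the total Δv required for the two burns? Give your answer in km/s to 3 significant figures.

Δv = 14.3 km/s

The Hohmann ellipse has a_t = (r₁ + r₂)/2 = 3.130×10^5 km.
Circular speed at r₁: v₁ = √(μ/r₁) = √(1.267×10^8/1.250×10^5) = 31.837085 km/s.
Transfer-orbit speed at r₁ (vis-viva equation): v_p = √[μ(2/r₁ − 1/a_t)] = 40.279122 km/s.
First burn Δv₁ = |v_p − v₁| = 8.44204 km/s.
Circular speed at r₂: v₂ = √(μ/r₂) = 15.90265 km/s.
Transfer-orbit speed at r₂: v_a = √[μ(2/r₂ − 1/a_t)] = 10.04968 km/s.
Second burn Δv₂ = |v₂ − v_a| = 5.85297 km/s.
Δv = Δv₁ + Δv₂ = 8.44204 + 5.85297 = 14.30 km/s.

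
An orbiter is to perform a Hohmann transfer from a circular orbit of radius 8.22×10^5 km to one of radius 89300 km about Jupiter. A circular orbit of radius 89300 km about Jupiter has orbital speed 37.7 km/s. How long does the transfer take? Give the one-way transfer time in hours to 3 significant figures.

t = 23.8 hours

From the circular-orbit relation v² = μ/r at r = 89300 km: μ = v²r = (37.7)² × 89300 = 1.26921×10^8 km³/s².
Semi-major axis of the transfer orbit: a_t = (8.220×10^5 + 89300)/2 = 4.5565×10^5 km.
By Kepler's third law the transfer-orbit period is T = 2π√(a_t³/μ), so t = T/2 = 85770 s.
Converting: 85770 s ÷ 3600 s/hour = 23.8 hours.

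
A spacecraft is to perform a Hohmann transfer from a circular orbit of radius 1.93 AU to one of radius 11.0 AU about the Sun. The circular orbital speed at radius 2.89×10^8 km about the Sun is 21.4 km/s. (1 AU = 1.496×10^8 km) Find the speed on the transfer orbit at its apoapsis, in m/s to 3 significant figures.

v = 4900 m/s

From the circular-orbit relation v² = μ/r at r = 2.89×10^8 km: μ = v²r = (21.4)² × 2.89×10^8 = 1.32350×10^11 km³/s².
In km: r₁ = 1.93 × 1.496×10^8 = 2.88728×10^8 km; r₂ = 11.0 × 1.496×10^8 = 1.6456×10^9 km.
The Hohmann ellipse has a_t = (r₁ + r₂)/2 = 9.67164×10^8 km.
At apoapsis, r = 1.6456×10^9 km.
From the vis-viva equation, v = √[μ(2/r − 1/a_t)] = 4.900 km/s.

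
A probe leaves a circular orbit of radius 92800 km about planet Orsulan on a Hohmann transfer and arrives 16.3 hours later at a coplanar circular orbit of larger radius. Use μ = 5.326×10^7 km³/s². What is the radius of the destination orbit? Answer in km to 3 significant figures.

Transfer time t = 16.3 hours = 58680 s, and t = π√(a_t³/μ).
So a_t = (μ t²/π²)^(1/3) = (5.326×10^7 × (58680)² / π²)^(1/3) = 2.6487×10^5 km.
Since a_t = (r₁ + r₂)/2, r₂ = 2a_t − r₁ = 2×2.6487×10^5 − 92800 = 4.3694×10^5 km.

r₂ = 4.37×10^5 km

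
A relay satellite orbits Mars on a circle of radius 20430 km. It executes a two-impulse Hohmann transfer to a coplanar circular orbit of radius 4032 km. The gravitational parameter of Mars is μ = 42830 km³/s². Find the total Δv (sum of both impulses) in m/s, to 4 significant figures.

Δv = 1570 m/s

The Hohmann ellipse has a_t = (r₁ + r₂)/2 = 12231 km.
Circular speed at r₁: v₁ = √(μ/r₁) = √(42830/20430) = 1.4479 km/s.
Transfer-orbit speed at r₁ (vis-viva): v_a = √[μ(2/r₁ − 1/a_t)] = 0.83132 km/s.
First burn Δv₁ = |v_a − v₁| = 0.6166 km/s.
At r₂, v₂ = √(μ/r₂) = 3.2592 km/s.
Transfer-orbit speed at r₂: v_p = √[μ(2/r₂ − 1/a_t)] = 4.2123 km/s.
Second burn Δv₂ = |v₂ − v_p| = 0.9531 km/s.
Δv = Δv₁ + Δv₂ = 0.6166 + 0.9531 = 1.570 km/s.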